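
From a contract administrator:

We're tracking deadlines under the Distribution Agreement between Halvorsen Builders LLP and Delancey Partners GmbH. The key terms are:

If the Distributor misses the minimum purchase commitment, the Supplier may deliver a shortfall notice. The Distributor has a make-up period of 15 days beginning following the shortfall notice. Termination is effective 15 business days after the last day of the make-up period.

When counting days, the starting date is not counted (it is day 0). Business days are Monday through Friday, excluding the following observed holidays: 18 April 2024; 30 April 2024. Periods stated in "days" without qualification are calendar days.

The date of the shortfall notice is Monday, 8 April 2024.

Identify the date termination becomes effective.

Adding 15 calendar days to 8 April 2024 gives 23 April 2024, which is the last day of the make-up period.
The date termination becomes effective: counting 15 business days from Tuesday, 23 April 2024 (Apr 24, Apr 25, Apr 26, Apr 29, …, May 13, May 14, May 15, skipping weekends and the listed holiday on Apr 30) reaches Wednesday, 15 May 2024.

15 May 2024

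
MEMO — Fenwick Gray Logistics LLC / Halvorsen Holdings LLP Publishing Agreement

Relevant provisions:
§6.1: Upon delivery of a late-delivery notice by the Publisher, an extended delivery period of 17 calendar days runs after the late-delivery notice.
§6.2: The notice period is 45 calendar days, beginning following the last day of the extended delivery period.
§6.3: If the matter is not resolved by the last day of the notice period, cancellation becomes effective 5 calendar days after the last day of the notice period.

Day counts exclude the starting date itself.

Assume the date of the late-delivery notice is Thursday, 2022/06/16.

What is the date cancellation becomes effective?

2022/08/22

Adding 17 calendar days to 2022/06/16 gives 2022/07/03, which is the last day of the extended delivery period.
Adding 45 calendar days to 2022/07/03 gives 2022/08/17, which is the last day of the notice period.
Adding 5 calendar days to 2022/08/17 gives 2022/08/22, which is the date cancellation becomes effective.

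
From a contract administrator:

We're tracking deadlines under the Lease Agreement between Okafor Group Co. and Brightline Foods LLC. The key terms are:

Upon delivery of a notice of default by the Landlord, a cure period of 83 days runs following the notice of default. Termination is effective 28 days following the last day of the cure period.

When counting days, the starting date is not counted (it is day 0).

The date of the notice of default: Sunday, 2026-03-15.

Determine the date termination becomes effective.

The last day of the cure period: 2026-03-15 + 83 days = 2026-06-06.
Adding 28 calendar days to 2026-06-06 gives 2026-07-04, which is the date termination becomes effective.

2026-07-04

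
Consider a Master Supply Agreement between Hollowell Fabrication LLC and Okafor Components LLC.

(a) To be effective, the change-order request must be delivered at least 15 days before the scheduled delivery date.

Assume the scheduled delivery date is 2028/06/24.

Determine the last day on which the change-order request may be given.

2028/06/09

2028/06/24 minus 15 days is 2028/06/09.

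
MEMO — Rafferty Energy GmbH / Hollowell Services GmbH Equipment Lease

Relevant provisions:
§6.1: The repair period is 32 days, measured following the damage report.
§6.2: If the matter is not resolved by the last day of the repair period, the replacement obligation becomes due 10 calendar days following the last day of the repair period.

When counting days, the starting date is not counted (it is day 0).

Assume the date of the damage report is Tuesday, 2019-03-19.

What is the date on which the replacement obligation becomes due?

2019-04-30

Adding 32 calendar days to 2019-03-19 gives 2019-04-20, which is the last day of the repair period.
Adding 10 calendar days to 2019-04-20 gives 2019-04-30, which is the date on which the replacement obligation becomes due.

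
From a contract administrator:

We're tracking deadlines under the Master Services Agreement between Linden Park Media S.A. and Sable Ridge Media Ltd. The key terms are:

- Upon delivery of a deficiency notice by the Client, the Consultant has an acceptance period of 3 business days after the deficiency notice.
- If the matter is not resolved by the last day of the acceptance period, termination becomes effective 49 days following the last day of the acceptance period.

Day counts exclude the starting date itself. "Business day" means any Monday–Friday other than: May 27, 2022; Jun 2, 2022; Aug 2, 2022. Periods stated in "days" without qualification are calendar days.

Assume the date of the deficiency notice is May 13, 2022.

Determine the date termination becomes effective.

Jul 6, 2022

From Friday, May 13, 2022, 3 business days (May 16, May 17, May 18, skipping weekends) brings us to Wednesday, May 18, 2022, which is the last day of the acceptance period.
The date termination becomes effective: 49 calendar days after May 18, 2022 is Jul 6, 2022.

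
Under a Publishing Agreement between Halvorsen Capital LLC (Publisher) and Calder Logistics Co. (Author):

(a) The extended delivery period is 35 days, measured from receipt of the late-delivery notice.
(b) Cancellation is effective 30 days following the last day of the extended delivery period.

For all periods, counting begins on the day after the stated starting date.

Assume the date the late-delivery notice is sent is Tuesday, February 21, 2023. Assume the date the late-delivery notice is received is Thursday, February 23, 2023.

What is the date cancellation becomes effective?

April 29, 2023

Adding 35 calendar days to February 23, 2023 gives March 30, 2023, which is the last day of the extended delivery period.
The date cancellation becomes effective: March 30, 2023 + 30 days = April 29, 2023.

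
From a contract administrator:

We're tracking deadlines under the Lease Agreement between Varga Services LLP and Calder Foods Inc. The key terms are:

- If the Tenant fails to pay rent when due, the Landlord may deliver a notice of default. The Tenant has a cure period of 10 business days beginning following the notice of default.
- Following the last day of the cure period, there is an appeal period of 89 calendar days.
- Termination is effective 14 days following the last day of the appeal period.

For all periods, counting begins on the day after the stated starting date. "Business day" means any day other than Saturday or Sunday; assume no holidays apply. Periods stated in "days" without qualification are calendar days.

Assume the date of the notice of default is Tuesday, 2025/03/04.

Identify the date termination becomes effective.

2025/06/29

The last day of the cure period: 10 business days after Tuesday, 2025/03/04, skipping weekends — Mar 5, Mar 6, Mar 7, Mar 10, Mar 11, Mar 12, Mar 13, Mar 14, Mar 17, Mar 18 — lands on Tuesday, 2025/03/18.
Adding 89 calendar days to 2025/03/18 gives 2025/06/15, which is the last day of the appeal period.
Adding 14 calendar days to 2025/06/15 gives 2025/06/29, which is the date termination becomes effective.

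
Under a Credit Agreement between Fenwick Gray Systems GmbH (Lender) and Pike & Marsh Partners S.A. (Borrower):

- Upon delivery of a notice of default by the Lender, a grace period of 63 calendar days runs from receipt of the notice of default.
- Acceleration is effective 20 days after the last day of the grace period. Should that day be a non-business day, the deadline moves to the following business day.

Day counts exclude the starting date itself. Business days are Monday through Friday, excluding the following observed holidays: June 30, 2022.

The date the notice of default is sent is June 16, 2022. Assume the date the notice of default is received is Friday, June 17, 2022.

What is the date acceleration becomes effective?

The last day of the grace period: June 17, 2022 + 63 days = August 19, 2022.
The date acceleration becomes effective: August 19, 2022 + 20 days = September 8, 2022. September 8, 2022 is a Thursday and is not a listed holiday, so no roll-forward applies.

September 8, 2022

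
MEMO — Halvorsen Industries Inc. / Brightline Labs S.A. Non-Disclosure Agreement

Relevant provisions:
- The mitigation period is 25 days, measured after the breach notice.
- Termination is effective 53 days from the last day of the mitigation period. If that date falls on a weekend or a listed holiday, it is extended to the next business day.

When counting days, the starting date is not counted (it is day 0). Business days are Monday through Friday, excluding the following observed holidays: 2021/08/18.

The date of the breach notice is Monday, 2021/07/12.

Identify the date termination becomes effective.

The last day of the mitigation period: 2021/07/12 + 25 days = 2021/08/06.
Adding 53 calendar days to 2021/08/06 gives 2021/09/28, which is the date termination becomes effective. 2021/09/28 is a Tuesday and is not a listed holiday, so no roll-forward applies.

2021/09/28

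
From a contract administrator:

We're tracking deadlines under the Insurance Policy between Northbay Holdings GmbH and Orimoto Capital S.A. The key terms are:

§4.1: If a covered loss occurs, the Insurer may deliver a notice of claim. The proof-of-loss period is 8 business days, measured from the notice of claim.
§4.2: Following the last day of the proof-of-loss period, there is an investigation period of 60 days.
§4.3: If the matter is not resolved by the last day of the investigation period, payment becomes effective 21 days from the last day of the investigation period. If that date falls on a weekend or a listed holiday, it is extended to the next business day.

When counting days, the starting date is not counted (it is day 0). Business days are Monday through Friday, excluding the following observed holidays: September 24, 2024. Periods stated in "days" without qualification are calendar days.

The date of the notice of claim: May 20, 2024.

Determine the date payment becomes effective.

August 19, 2024

The last day of the proof-of-loss period: counting 8 business days from Monday, May 20, 2024 (May 21, May 22, May 23, May 24, May 27, May 28, May 29, May 30, skipping weekends) reaches Thursday, May 30, 2024.
The last day of the investigation period: 60 calendar days after May 30, 2024 is July 29, 2024.
Adding 21 calendar days to July 29, 2024 gives August 19, 2024, which is the date payment becomes effective. August 19, 2024 is a Monday and is not a listed holiday, so no roll-forward applies.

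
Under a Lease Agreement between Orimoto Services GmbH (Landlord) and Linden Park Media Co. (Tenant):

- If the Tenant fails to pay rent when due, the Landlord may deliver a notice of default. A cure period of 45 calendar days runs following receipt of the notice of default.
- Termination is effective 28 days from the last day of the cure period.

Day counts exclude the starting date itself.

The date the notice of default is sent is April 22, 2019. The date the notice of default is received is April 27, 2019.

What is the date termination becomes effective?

July 9, 2019

The last day of the cure period: April 27, 2019 + 45 days = June 11, 2019.
The date termination becomes effective: 28 calendar days after June 11, 2019 is July 9, 2019.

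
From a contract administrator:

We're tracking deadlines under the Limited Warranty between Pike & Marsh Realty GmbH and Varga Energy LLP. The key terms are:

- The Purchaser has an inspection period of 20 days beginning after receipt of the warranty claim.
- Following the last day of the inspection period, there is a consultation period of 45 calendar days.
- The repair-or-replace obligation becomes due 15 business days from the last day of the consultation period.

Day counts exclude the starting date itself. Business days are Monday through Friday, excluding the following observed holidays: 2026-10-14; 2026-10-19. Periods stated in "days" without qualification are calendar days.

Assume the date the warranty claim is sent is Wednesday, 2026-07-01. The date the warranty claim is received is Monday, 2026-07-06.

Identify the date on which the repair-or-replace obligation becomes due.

2026-09-30

The last day of the inspection period: 20 calendar days after 2026-07-06 is 2026-07-26.
The last day of the consultation period: 2026-07-26 + 45 days = 2026-09-09.
The date on which the repair-or-replace obligation becomes due: 15 business days after Wednesday, 2026-09-09, skipping weekends — Sep 10, Sep 11, Sep 14, Sep 15, …, Sep 28, Sep 29, Sep 30 — lands on Wednesday, 2026-09-30.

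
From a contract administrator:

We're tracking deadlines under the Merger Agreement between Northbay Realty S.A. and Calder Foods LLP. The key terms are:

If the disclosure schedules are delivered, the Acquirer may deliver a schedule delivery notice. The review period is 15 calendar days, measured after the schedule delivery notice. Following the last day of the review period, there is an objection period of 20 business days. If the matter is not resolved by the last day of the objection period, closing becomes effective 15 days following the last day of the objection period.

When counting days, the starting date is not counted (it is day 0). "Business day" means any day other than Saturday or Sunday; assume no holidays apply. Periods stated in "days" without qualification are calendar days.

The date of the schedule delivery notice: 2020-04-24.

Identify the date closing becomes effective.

2020-06-20

The last day of the review period: 2020-04-24 + 15 days = 2020-05-09.
The last day of the objection period: counting 20 business days from Saturday, 2020-05-09 (May 11, May 12, May 13, May 14, …, Jun 3, Jun 4, Jun 5, skipping weekends) reaches Friday, 2020-06-05.
The date closing becomes effective: 2020-06-05 + 15 days = 2020-06-20.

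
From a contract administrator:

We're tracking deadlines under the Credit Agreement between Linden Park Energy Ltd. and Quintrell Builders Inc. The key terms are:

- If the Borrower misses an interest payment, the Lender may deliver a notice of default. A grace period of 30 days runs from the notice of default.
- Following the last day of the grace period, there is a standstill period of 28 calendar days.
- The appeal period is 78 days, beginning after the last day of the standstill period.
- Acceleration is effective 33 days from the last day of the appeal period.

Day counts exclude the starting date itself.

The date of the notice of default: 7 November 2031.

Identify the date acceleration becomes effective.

24 April 2032

The last day of the grace period: 30 calendar days after 7 November 2031 is 7 December 2031.
Adding 28 calendar days to 7 December 2031 gives 4 January 2032, which is the last day of the standstill period.
Adding 78 calendar days to 4 January 2032 gives 22 March 2032, which is the last day of the appeal period.
Adding 33 calendar days to 22 March 2032 gives 24 April 2032, which is the date acceleration becomes effective.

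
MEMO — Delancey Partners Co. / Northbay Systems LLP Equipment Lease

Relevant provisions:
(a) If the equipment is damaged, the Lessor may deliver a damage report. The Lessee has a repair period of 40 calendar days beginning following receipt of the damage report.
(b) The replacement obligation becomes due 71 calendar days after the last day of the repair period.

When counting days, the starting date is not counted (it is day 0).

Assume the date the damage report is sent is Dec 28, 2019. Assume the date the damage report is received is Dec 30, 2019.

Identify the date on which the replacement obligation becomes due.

Apr 19, 2020

Adding 40 calendar days to Dec 30, 2019 gives Feb 8, 2020, which is the last day of the repair period.
The date on which the replacement obligation becomes due: Feb 8, 2020 + 71 days = Apr 19, 2020.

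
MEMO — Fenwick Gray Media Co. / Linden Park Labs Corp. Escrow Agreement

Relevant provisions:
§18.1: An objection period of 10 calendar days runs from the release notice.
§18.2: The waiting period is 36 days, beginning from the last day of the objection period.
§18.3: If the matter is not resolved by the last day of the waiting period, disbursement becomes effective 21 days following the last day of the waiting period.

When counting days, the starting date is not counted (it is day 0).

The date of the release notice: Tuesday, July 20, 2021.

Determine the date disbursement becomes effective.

September 25, 2021

Adding 10 calendar days to July 20, 2021 gives July 30, 2021, which is the last day of the objection period.
Adding 36 calendar days to July 30, 2021 gives September 4, 2021, which is the last day of the waiting period.
The date disbursement becomes effective: September 4, 2021 + 21 days = September 25, 2021.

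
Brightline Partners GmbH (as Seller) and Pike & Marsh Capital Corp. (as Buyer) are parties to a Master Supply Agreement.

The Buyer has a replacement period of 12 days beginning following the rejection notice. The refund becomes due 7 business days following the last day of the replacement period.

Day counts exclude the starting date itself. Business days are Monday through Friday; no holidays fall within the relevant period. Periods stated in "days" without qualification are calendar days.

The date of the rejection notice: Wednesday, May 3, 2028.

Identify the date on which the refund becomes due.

Adding 12 calendar days to May 3, 2028 gives May 15, 2028, which is the last day of the replacement period.
From Monday, May 15, 2028, 7 business days (May 16, May 17, May 18, May 19, May 22, May 23, May 24, skipping weekends) brings us to Wednesday, May 24, 2028, which is the date on which the refund becomes due.

May 24, 2028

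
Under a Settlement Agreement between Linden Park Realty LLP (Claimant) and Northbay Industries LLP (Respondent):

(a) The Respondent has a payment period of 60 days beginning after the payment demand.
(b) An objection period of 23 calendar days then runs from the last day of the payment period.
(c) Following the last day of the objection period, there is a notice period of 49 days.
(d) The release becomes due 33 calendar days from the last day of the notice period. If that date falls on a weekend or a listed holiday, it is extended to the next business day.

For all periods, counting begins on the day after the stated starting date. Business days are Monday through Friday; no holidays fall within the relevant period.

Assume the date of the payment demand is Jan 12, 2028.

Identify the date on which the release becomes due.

Adding 60 calendar days to Jan 12, 2028 gives Mar 12, 2028, which is the last day of the payment period.
Adding 23 calendar days to Mar 12, 2028 gives Apr 4, 2028, which is the last day of the objection period.
The last day of the notice period: 49 calendar days after Apr 4, 2028 is May 23, 2028.
Adding 33 calendar days to May 23, 2028 gives Jun 25, 2028, which is the date on which the release becomes due. That falls on a Sunday, so it rolls to the next business day, Monday, Jun 26, 2028.

Jun 26, 2028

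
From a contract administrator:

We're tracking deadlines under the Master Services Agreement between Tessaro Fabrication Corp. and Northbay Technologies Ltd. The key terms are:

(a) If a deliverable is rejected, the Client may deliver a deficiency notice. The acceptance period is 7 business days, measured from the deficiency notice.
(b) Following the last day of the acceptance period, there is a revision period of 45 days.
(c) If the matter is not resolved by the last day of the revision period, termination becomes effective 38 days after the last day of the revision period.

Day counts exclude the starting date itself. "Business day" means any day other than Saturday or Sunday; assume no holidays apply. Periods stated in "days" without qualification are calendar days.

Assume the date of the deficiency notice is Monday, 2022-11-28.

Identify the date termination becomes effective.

2023-02-28

From Monday, 2022-11-28, 7 business days (Nov 29, Nov 30, Dec 1, Dec 2, Dec 5, Dec 6, Dec 7, skipping weekends) brings us to Wednesday, 2022-12-07, which is the last day of the acceptance period.
The last day of the revision period: 2022-12-07 + 45 days = 2023-01-21.
The date termination becomes effective: 38 calendar days after 2023-01-21 is 2023-02-28.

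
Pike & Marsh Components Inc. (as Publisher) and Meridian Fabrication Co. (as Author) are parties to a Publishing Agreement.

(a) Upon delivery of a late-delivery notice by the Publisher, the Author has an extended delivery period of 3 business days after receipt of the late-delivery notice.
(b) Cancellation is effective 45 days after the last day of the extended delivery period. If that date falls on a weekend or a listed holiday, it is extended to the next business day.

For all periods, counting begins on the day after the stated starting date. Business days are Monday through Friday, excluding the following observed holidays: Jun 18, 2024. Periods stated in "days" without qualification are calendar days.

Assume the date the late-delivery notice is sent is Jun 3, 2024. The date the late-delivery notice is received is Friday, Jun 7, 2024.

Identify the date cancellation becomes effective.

Jul 29, 2024

From Friday, Jun 7, 2024, 3 business days (Jun 10, Jun 11, Jun 12, skipping weekends) brings us to Wednesday, Jun 12, 2024, which is the last day of the extended delivery period.
The date cancellation becomes effective: 45 calendar days after Jun 12, 2024 is Jul 27, 2024. That falls on a Saturday, so it rolls to the next business day, Monday, Jul 29, 2024.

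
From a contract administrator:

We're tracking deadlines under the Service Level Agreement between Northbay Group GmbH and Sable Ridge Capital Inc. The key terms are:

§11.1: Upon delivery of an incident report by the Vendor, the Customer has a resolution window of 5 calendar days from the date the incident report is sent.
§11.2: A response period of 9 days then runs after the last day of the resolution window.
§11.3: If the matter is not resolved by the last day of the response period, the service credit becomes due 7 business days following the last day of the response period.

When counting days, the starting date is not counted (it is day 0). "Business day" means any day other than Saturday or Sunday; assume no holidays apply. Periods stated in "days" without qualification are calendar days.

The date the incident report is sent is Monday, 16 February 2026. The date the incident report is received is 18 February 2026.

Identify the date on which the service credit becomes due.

11 March 2026

Adding 5 calendar days to 16 February 2026 gives 21 February 2026, which is the last day of the resolution window.
The last day of the response period: 21 February 2026 + 9 days = 2 March 2026.
The date on which the service credit becomes due: 7 business days after Monday, 2 March 2026, skipping weekends — Mar 3, Mar 4, Mar 5, Mar 6, Mar 9, Mar 10, Mar 11 — lands on Wednesday, 11 March 2026.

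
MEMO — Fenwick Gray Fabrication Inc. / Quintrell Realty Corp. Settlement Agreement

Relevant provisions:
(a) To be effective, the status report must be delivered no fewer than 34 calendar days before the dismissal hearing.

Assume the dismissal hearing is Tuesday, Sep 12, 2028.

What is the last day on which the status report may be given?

Counting back 34 calendar days from Sep 12, 2028 gives Aug 9, 2028.

Aug 9, 2028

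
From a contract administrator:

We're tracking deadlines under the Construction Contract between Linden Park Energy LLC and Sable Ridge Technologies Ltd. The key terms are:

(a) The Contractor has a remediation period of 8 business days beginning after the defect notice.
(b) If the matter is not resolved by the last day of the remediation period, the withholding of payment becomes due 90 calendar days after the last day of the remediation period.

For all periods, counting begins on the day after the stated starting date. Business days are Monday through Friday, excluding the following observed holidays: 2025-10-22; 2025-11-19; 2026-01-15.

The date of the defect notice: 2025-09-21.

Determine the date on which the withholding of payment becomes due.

From Sunday, 2025-09-21, 8 business days (Sep 22, Sep 23, Sep 24, Sep 25, Sep 26, Sep 29, Sep 30, Oct 1, skipping weekends) brings us to Wednesday, 2025-10-01, which is the last day of the remediation period.
The date on which the withholding of payment becomes due: 2025-10-01 + 90 days = 2025-12-30.

2025-12-30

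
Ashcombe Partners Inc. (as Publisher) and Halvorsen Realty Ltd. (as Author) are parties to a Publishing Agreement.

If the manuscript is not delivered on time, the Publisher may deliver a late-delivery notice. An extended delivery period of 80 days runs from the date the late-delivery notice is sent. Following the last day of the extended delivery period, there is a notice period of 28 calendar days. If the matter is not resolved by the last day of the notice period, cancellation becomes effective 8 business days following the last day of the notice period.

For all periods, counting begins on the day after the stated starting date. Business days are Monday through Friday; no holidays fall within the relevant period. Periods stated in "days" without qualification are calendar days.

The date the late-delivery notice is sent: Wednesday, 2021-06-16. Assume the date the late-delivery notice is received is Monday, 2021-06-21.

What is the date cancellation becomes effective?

The last day of the extended delivery period: 80 calendar days after 2021-06-16 is 2021-09-04.
The last day of the notice period: 28 calendar days after 2021-09-04 is 2021-10-02.
The date cancellation becomes effective: counting 8 business days from Saturday, 2021-10-02 (Oct 4, Oct 5, Oct 6, Oct 7, Oct 8, Oct 11, Oct 12, Oct 13, skipping weekends) reaches Wednesday, 2021-10-13.

2021-10-13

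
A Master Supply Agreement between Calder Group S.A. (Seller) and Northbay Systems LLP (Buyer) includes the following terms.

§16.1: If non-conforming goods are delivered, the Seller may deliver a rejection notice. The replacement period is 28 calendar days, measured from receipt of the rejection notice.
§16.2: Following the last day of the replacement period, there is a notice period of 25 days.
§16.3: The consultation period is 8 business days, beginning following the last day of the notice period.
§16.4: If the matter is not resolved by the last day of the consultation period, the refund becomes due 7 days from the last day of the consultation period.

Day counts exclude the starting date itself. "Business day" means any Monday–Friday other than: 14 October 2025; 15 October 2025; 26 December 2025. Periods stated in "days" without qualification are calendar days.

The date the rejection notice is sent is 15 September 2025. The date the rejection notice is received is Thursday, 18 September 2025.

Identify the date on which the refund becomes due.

Adding 28 calendar days to 18 September 2025 gives 16 October 2025, which is the last day of the replacement period.
The last day of the notice period: 25 calendar days after 16 October 2025 is 10 November 2025.
The last day of the consultation period: 8 business days after Monday, 10 November 2025, skipping weekends — Nov 11, Nov 12, Nov 13, Nov 14, Nov 17, Nov 18, Nov 19, Nov 20 — lands on Thursday, 20 November 2025.
The date on which the refund becomes due: 7 calendar days after 20 November 2025 is 27 November 2025.

27 November 2025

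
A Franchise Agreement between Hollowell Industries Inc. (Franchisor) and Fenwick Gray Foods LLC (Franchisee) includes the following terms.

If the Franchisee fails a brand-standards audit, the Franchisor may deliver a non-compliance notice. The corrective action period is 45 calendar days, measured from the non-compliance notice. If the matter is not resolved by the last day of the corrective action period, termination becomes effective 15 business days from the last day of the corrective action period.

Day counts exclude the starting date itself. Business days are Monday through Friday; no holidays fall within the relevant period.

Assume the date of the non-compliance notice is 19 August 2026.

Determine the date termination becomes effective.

The last day of the corrective action period: 45 calendar days after 19 August 2026 is 3 October 2026.
From Saturday, 3 October 2026, 15 business days (Oct 5, Oct 6, Oct 7, Oct 8, …, Oct 21, Oct 22, Oct 23, skipping weekends) brings us to Friday, 23 October 2026, which is the date termination becomes effective.

23 October 2026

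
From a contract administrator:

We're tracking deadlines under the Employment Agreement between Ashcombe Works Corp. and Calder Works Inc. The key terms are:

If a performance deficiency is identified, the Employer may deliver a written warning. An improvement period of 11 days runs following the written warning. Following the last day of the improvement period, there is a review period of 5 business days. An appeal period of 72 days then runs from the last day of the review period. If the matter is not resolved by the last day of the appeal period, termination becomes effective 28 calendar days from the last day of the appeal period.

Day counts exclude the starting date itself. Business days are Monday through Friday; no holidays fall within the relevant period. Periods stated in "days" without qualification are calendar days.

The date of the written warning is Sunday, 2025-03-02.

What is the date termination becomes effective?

The last day of the improvement period: 2025-03-02 + 11 days = 2025-03-13.
From Thursday, 2025-03-13, 5 business days (Mar 14, Mar 17, Mar 18, Mar 19, Mar 20, skipping weekends) brings us to Thursday, 2025-03-20, which is the last day of the review period.
Adding 72 calendar days to 2025-03-20 gives 2025-05-31, which is the last day of the appeal period.
Adding 28 calendar days to 2025-05-31 gives 2025-06-28, which is the date termination becomes effective.

2025-06-28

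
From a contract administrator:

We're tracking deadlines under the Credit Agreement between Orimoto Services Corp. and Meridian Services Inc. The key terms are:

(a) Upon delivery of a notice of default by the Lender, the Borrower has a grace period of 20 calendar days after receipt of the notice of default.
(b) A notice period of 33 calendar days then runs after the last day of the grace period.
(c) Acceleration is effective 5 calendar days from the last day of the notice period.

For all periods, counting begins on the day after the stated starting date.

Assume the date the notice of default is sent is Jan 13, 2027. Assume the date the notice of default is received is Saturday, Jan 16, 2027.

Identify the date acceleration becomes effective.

The last day of the grace period: Jan 16, 2027 + 20 days = Feb 5, 2027.
The last day of the notice period: 33 calendar days after Feb 5, 2027 is Mar 10, 2027.
The date acceleration becomes effective: 5 calendar days after Mar 10, 2027 is Mar 15, 2027.

Mar 15, 2027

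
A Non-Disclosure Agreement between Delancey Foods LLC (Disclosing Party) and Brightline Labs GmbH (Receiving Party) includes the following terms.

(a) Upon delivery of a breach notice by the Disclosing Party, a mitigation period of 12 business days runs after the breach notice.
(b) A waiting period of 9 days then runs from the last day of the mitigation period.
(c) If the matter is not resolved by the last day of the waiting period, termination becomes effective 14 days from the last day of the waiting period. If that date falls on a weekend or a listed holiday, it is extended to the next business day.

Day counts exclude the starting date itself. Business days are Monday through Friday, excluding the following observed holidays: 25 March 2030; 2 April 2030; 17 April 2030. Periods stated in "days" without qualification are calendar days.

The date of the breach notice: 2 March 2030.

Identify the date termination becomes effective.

From Saturday, 2 March 2030, 12 business days (Mar 4, Mar 5, Mar 6, Mar 7, …, Mar 15, Mar 18, Mar 19, skipping weekends) brings us to Tuesday, 19 March 2030, which is the last day of the mitigation period.
The last day of the waiting period: 9 calendar days after 19 March 2030 is 28 March 2030.
The date termination becomes effective: 14 calendar days after 28 March 2030 is 11 April 2030. 11 April 2030 is a Thursday and is not a listed holiday, so no roll-forward applies.

11 April 2030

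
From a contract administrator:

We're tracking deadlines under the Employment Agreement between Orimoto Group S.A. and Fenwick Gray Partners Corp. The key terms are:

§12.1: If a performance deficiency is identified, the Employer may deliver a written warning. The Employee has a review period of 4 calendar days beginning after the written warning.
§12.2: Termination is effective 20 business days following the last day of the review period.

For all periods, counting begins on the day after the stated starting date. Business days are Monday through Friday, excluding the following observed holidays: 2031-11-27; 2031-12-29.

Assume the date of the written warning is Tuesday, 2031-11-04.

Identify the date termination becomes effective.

The last day of the review period: 2031-11-04 + 4 days = 2031-11-08.
The date termination becomes effective: counting 20 business days from Saturday, 2031-11-08 (Nov 10, Nov 11, Nov 12, Nov 13, …, Dec 4, Dec 5, Dec 8, skipping weekends and the listed holiday on Nov 27) reaches Monday, 2031-12-08.

2031-12-08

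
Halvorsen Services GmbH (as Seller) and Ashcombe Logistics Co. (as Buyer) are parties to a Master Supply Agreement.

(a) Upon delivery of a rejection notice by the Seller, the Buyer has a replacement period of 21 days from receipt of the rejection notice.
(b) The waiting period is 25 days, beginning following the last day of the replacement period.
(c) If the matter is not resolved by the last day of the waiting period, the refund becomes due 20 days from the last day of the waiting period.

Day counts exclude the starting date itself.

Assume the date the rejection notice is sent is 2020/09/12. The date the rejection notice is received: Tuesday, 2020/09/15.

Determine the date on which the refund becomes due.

2020/11/20

The last day of the replacement period: 21 calendar days after 2020/09/15 is 2020/10/06.
The last day of the waiting period: 2020/10/06 + 25 days = 2020/10/31.
The date on which the refund becomes due: 20 calendar days after 2020/10/31 is 2020/11/20.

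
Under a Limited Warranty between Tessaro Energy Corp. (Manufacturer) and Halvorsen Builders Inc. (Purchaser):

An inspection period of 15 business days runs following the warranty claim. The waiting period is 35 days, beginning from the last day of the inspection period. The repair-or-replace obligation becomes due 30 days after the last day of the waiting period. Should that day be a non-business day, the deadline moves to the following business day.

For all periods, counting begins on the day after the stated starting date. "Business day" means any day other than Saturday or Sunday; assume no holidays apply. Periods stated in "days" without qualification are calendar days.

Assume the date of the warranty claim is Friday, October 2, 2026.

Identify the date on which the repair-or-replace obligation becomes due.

The last day of the inspection period: 15 business days after Friday, October 2, 2026, skipping weekends — Oct 5, Oct 6, Oct 7, Oct 8, …, Oct 21, Oct 22, Oct 23 — lands on Friday, October 23, 2026.
Adding 35 calendar days to October 23, 2026 gives November 27, 2026, which is the last day of the waiting period.
Adding 30 calendar days to November 27, 2026 gives December 27, 2026, which is the date on which the repair-or-replace obligation becomes due. That falls on a Sunday, so it rolls to the next business day, Monday, December 28, 2026.

December 28, 2026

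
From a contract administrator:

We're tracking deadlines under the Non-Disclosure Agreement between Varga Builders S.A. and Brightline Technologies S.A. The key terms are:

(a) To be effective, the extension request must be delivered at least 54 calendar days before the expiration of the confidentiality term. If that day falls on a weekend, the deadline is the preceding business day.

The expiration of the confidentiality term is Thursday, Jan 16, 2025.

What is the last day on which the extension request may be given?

Nov 22, 2024

Counting back 54 calendar days from Jan 16, 2025 gives Nov 23, 2024. That is a Saturday, so the deadline moves back to Friday, Nov 22, 2024.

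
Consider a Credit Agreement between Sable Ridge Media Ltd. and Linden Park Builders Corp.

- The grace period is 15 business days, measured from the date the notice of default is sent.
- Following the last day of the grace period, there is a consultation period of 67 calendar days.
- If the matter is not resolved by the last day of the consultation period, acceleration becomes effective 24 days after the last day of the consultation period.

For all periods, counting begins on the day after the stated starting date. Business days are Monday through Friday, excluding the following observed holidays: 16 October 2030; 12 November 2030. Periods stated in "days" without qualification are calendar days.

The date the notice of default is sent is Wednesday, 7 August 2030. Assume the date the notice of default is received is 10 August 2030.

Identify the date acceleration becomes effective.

27 November 2030

The last day of the grace period: counting 15 business days from Wednesday, 7 August 2030 (Aug 8, Aug 9, Aug 12, Aug 13, …, Aug 26, Aug 27, Aug 28, skipping weekends) reaches Wednesday, 28 August 2030.
The last day of the consultation period: 28 August 2030 + 67 days = 3 November 2030.
The date acceleration becomes effective: 3 November 2030 + 24 days = 27 November 2030.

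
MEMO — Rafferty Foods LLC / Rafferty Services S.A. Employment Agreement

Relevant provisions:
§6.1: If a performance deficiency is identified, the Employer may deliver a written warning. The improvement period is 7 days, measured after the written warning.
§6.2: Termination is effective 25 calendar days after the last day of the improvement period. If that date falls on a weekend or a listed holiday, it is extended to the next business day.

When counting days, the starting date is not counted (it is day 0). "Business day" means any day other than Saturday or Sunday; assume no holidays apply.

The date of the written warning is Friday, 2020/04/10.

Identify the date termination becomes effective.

The last day of the improvement period: 2020/04/10 + 7 days = 2020/04/17.
Adding 25 calendar days to 2020/04/17 gives 2020/05/12, which is the date termination becomes effective. 2020/05/12 is a Tuesday, so no roll-forward applies.

2020/05/12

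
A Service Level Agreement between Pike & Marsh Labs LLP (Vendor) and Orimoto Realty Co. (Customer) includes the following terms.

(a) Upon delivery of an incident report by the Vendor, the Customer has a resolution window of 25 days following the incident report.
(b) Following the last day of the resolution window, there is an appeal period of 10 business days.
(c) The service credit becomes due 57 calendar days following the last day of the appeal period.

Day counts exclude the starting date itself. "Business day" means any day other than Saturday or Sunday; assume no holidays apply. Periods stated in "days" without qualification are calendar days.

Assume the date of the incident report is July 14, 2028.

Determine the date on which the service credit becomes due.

The last day of the resolution window: July 14, 2028 + 25 days = August 8, 2028.
The last day of the appeal period: 10 business days after Tuesday, August 8, 2028, skipping weekends — Aug 9, Aug 10, Aug 11, Aug 14, Aug 15, Aug 16, Aug 17, Aug 18, Aug 21, Aug 22 — lands on Tuesday, August 22, 2028.
Adding 57 calendar days to August 22, 2028 gives October 18, 2028, which is the date on which the service credit becomes due.

October 18, 2028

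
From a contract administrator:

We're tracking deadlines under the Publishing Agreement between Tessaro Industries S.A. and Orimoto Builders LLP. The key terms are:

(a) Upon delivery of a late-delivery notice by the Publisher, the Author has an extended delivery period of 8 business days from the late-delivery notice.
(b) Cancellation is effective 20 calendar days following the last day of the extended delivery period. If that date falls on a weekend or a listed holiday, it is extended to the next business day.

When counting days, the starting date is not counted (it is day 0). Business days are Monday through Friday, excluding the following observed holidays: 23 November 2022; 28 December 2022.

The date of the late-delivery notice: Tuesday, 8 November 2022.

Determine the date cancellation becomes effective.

The last day of the extended delivery period: counting 8 business days from Tuesday, 8 November 2022 (Nov 9, Nov 10, Nov 11, Nov 14, Nov 15, Nov 16, Nov 17, Nov 18, skipping weekends) reaches Friday, 18 November 2022.
The date cancellation becomes effective: 20 calendar days after 18 November 2022 is 8 December 2022. 8 December 2022 is a Thursday and is not a listed holiday, so no roll-forward applies.

8 December 2022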